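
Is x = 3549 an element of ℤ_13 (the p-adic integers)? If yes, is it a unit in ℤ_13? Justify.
x ∈ ℤ_13 but not a unit; v_13(x) = 2 > 0

ℤ_13 = {x ∈ ℚ_13 : v_13(x) ≥ 0} and ℤ_13^× = {x ∈ ℤ_13 : v_13(x) = 0}. Here v_13(3549) = v_13(num) − v_13(den) = 2; compare against these criteria.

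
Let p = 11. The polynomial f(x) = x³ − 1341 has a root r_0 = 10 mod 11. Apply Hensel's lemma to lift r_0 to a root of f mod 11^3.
r_2 = 164 (mod 1331)

Hensel: r_{i+1} = r_i − f(r_i)/f′(r_i) mod 11^{i+2}, where f′(x) = 3x². Iterate:
  r_0 = 10 (mod 11)
  r_1 = 43 (mod 121)
  r_2 = 164 (mod 1331)
Final: r = 164 with f(r) ≡ 0 mod 11^3.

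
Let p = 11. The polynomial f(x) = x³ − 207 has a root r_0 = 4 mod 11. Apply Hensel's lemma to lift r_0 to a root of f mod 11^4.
r_3 = 13864 (mod 14641)

Hensel: r_{i+1} = r_i − f(r_i)/f′(r_i) mod 11^{i+2}, where f′(x) = 3x². Iterate:
  r_0 = 4 (mod 11)
  r_1 = 70 (mod 121)
  r_2 = 554 (mod 1331)
  r_3 = 13864 (mod 14641)
Final: r = 13864 with f(r) ≡ 0 mod 11^4.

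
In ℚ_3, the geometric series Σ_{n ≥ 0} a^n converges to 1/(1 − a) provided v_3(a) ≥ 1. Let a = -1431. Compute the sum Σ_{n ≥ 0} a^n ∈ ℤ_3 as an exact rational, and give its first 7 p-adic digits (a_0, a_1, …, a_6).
Σ a^n = 1/(1 − a) = 1/1432;  first 7 digits = (1, 0, 0, 1, 0, 0, 2)

v_3(a) = 3 ≥ 1, so the series converges in ℤ_3 to 1/(1 − a) = 1/(1 − (-1431)) = 1/1432. Expand this rational in ℤ_3: compute digits iteratively via d_i = x_i mod 3, x_{i+1} = (x_i − d_i)/3. The first 7 digits are (1, 0, 0, 1, 0, 0, 2).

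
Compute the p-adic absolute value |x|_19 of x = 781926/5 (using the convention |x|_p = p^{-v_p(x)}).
|781926/5|_19 = 1/130321

Step 1 — compute v_19(x) by factoring powers of 19 out of the numerator and denominator: v_19(781926/5) = 4. Step 2 — apply |x|_p = p^{-v_p(x)} = 19^{-4} = 1/130321.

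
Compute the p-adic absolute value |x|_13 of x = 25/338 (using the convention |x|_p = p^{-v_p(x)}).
|25/338|_13 = 169

Step 1 — compute v_13(x) by factoring powers of 13 out of the numerator and denominator: v_13(25/338) = -2. Step 2 — apply |x|_p = p^{-v_p(x)} = 13^{2} = 169.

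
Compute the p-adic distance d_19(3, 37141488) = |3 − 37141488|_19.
d_19(3, 37141488) = 1/2476099

Step 1 — x − y = 3 − 37141488 = -37141485. Step 2 — v_19(-37141485) = 5 (factor: -37141485 = −(19^5 · 15); the sign does not affect v_p). Step 3 — |x − y|_19 = 19^{-5} = 1/2476099.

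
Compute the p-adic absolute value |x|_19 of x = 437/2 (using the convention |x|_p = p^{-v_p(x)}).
|437/2|_19 = 1/19

Step 1 — compute v_19(x) by factoring powers of 19 out of the numerator and denominator: v_19(437/2) = 1. Step 2 — apply |x|_p = p^{-v_p(x)} = 19^{-1} = 1/19.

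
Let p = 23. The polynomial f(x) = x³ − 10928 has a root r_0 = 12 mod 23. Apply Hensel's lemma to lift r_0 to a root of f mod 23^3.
r_2 = 1346 (mod 12167)

Hensel: r_{i+1} = r_i − f(r_i)/f′(r_i) mod 23^{i+2}, where f′(x) = 3x². Iterate:
  r_0 = 12 (mod 23)
  r_1 = 288 (mod 529)
  r_2 = 1346 (mod 12167)
Final: r = 1346 with f(r) ≡ 0 mod 23^3.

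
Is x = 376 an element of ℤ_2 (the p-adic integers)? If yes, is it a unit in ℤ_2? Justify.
x ∈ ℤ_2 but not a unit; v_2(x) = 3 > 0

ℤ_2 = {x ∈ ℚ_2 : v_2(x) ≥ 0} and ℤ_2^× = {x ∈ ℤ_2 : v_2(x) = 0}. Here v_2(376) = v_2(num) − v_2(den) = 3; compare against these criteria.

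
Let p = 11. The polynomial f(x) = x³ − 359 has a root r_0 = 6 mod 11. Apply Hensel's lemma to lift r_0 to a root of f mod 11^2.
r_1 = 116 (mod 121)

Hensel: r_{i+1} = r_i − f(r_i)/f′(r_i) mod 11^{i+2}, where f′(x) = 3x². Iterate:
  r_0 = 6 (mod 11)
  r_1 = 116 (mod 121)
Final: r = 116 with f(r) ≡ 0 mod 11^2.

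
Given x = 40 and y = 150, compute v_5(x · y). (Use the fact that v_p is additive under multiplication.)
v_5(6000) = 3

v_p(x) = 1 (factor: 40 = 5^1 · 8); v_p(y) = 2 (factor: 150 = 5^2 · 6). Additivity: v_p(xy) = v_p(x) + v_p(y) = 1 + 2 = 3. (Direct check: xy = 6000 = 5^3 · (48).)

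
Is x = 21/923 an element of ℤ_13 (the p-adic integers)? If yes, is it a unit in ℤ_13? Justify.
x ∉ ℤ_13 (v_13(x) = -1 < 0)

ℤ_13 = {x ∈ ℚ_13 : v_13(x) ≥ 0} and ℤ_13^× = {x ∈ ℤ_13 : v_13(x) = 0}. Here v_13(21/923) = v_13(num) − v_13(den) = -1; compare against these criteria.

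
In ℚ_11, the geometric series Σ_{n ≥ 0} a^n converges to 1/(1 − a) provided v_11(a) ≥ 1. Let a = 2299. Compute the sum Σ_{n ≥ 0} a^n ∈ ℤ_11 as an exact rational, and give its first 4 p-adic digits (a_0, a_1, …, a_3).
Σ a^n = 1/(1 − a) = -1/2298;  first 4 digits = (1, 0, 8, 1)

v_11(a) = 2 ≥ 1, so the series converges in ℤ_11 to 1/(1 − a) = 1/(1 − 2299) = -1/2298. Expand this rational in ℤ_11: compute digits iteratively via d_i = x_i mod 11, x_{i+1} = (x_i − d_i)/11. The first 4 digits are (1, 0, 8, 1).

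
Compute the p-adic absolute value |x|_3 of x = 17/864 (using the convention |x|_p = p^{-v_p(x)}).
|17/864|_3 = 27

Step 1 — compute v_3(x) by factoring powers of 3 out of the numerator and denominator: v_3(17/864) = -3. Step 2 — apply |x|_p = p^{-v_p(x)} = 3^{3} = 27.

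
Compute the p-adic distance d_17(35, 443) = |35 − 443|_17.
d_17(35, 443) = 1/17

Step 1 — x − y = 35 − 443 = -408. Step 2 — v_17(-408) = 1 (factor: -408 = −(17^1 · 24); the sign does not affect v_p). Step 3 — |x − y|_17 = 17^{-1} = 1/17.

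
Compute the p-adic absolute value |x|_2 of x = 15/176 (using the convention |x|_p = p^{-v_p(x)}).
|15/176|_2 = 16

Step 1 — compute v_2(x) by factoring powers of 2 out of the numerator and denominator: v_2(15/176) = -4. Step 2 — apply |x|_p = p^{-v_p(x)} = 2^{4} = 16.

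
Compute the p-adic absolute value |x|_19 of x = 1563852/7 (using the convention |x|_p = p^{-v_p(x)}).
|1563852/7|_19 = 1/130321

Step 1 — compute v_19(x) by factoring powers of 19 out of the numerator and denominator: v_19(1563852/7) = 4. Step 2 — apply |x|_p = p^{-v_p(x)} = 19^{-4} = 1/130321.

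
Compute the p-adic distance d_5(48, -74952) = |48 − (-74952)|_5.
d_5(48, -74952) = 1/3125

Step 1 — x − y = 48 − (-74952) = 75000. Step 2 — v_5(75000) = 5 (factor: 75000 = (5^5 · 24); the sign does not affect v_p). Step 3 — |x − y|_5 = 5^{-5} = 1/3125.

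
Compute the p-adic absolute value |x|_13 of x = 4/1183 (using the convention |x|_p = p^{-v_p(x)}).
|4/1183|_13 = 169

Step 1 — compute v_13(x) by factoring powers of 13 out of the numerator and denominator: v_13(4/1183) = -2. Step 2 — apply |x|_p = p^{-v_p(x)} = 13^{2} = 169.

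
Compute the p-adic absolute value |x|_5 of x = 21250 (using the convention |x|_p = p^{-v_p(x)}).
|21250|_5 = 1/625

Step 1 — compute v_5(x) by factoring powers of 5 out of the numerator and denominator: v_5(21250) = 4. Step 2 — apply |x|_p = p^{-v_p(x)} = 5^{-4} = 1/625.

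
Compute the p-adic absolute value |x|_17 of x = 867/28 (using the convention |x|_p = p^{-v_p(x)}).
|867/28|_17 = 1/289

Step 1 — compute v_17(x) by factoring powers of 17 out of the numerator and denominator: v_17(867/28) = 2. Step 2 — apply |x|_p = p^{-v_p(x)} = 17^{-2} = 1/289.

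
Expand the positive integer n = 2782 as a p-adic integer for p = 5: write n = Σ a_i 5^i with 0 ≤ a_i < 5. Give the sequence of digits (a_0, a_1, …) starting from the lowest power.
(a_0, a_1, …) = (2, 1, 1, 2, 4)

Repeated division by 5 gives the digits low-to-high: 2782 = 2 + 1·5^1 + 1·5^2 + 2·5^3 + 4·5^4. Digit sequence: (2, 1, 1, 2, 4).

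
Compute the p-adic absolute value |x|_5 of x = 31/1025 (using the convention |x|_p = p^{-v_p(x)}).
|31/1025|_5 = 25

Step 1 — compute v_5(x) by factoring powers of 5 out of the numerator and denominator: v_5(31/1025) = -2. Step 2 — apply |x|_p = p^{-v_p(x)} = 5^{2} = 25.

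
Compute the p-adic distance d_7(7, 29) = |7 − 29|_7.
d_7(7, 29) = 1

Step 1 — x − y = 7 − 29 = -22. Step 2 — v_7(-22) = 0 (factor: -22 = −(7^0 · 22); the sign does not affect v_p). Step 3 — |x − y|_7 = 7^{0} = 1.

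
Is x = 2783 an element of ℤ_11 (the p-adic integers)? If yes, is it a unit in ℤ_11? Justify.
x ∈ ℤ_11 but not a unit; v_11(x) = 2 > 0

ℤ_11 = {x ∈ ℚ_11 : v_11(x) ≥ 0} and ℤ_11^× = {x ∈ ℤ_11 : v_11(x) = 0}. Here v_11(2783) = v_11(num) − v_11(den) = 2; compare against these criteria.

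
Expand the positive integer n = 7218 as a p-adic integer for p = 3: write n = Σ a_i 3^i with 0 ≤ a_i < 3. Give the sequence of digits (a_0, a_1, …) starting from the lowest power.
(a_0, a_1, …) = (0, 0, 1, 0, 2, 2, 0, 0, 1)

Repeated division by 3 gives the digits low-to-high: 7218 = 1·3^2 + 2·3^4 + 2·3^5 + 1·3^8. Digit sequence: (0, 0, 1, 0, 2, 2, 0, 0, 1).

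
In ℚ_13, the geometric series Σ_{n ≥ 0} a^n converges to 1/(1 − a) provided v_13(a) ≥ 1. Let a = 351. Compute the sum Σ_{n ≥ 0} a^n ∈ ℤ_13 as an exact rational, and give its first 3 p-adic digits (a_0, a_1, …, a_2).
Σ a^n = 1/(1 − a) = -1/350;  first 3 digits = (1, 1, 3)

v_13(a) = 1 ≥ 1, so the series converges in ℤ_13 to 1/(1 − a) = 1/(1 − 351) = -1/350. Expand this rational in ℤ_13: compute digits iteratively via d_i = x_i mod 13, x_{i+1} = (x_i − d_i)/13. The first 3 digits are (1, 1, 3).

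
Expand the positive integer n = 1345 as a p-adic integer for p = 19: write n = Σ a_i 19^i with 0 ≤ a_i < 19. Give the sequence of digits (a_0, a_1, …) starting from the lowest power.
(a_0, a_1, …) = (15, 13, 3)

Repeated division by 19 gives the digits low-to-high: 1345 = 15 + 13·19^1 + 3·19^2. Digit sequence: (15, 13, 3).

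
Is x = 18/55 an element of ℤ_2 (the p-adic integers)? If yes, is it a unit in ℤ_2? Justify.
x ∈ ℤ_2 but not a unit; v_2(x) = 1 > 0

ℤ_2 = {x ∈ ℚ_2 : v_2(x) ≥ 0} and ℤ_2^× = {x ∈ ℤ_2 : v_2(x) = 0}. Here v_2(18/55) = v_2(num) − v_2(den) = 1; compare against these criteria.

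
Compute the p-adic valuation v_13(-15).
v_13(-15) = 0

v_13(n) is the largest exponent k such that 13^k divides n. Factor out: -15 = -13^0 · 15. (Sign doesn't affect v_p.) So v_13(-15) = 0.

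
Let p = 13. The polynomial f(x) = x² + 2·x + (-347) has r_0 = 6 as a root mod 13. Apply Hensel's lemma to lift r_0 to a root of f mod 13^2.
r_1 = 136 (mod 169)

Hensel: r_{i+1} = r_i − f(r_i)·(f′(r_i))^{-1} mod 13^{i+2}, f′(x) = 2x + 2. Iterate:
  r_0 = 6 (mod 13)
  r_1 = 136 (mod 169)
Final: r = 136 satisfies f(r) ≡ 0 mod 13^2.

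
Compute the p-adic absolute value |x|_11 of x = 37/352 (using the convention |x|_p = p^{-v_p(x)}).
|37/352|_11 = 11

Step 1 — compute v_11(x) by factoring powers of 11 out of the numerator and denominator: v_11(37/352) = -1. Step 2 — apply |x|_p = p^{-v_p(x)} = 11^{1} = 11.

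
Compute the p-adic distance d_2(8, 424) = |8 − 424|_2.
d_2(8, 424) = 1/32

Step 1 — x − y = 8 − 424 = -416. Step 2 — v_2(-416) = 5 (factor: -416 = −(2^5 · 13); the sign does not affect v_p). Step 3 — |x − y|_2 = 2^{-5} = 1/32.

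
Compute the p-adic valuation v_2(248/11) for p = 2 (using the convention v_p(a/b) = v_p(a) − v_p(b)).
v_2(248/11) = 3

Factor powers of 2 from the numerator and denominator of the reduced fraction: 248 = 2^3 · 31 and 11 = 2^0 · 11. Apply v_p(a/b) = v_p(a) − v_p(b): v_2(248/11) = 3 − 0 = 3.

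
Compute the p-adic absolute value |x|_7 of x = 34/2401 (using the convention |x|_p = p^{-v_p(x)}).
|34/2401|_7 = 2401

Step 1 — compute v_7(x) by factoring powers of 7 out of the numerator and denominator: v_7(34/2401) = -4. Step 2 — apply |x|_p = p^{-v_p(x)} = 7^{4} = 2401.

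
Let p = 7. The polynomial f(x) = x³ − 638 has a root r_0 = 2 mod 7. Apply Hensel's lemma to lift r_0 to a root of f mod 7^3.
r_2 = 177 (mod 343)

Hensel: r_{i+1} = r_i − f(r_i)/f′(r_i) mod 7^{i+2}, where f′(x) = 3x². Iterate:
  r_0 = 2 (mod 7)
  r_1 = 30 (mod 49)
  r_2 = 177 (mod 343)
Final: r = 177 with f(r) ≡ 0 mod 7^3.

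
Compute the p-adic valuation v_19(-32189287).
v_19(-32189287) = 5

v_19(n) is the largest exponent k such that 19^k divides n. Factor out: -32189287 = -19^5 · 13. (Sign doesn't affect v_p.) So v_19(-32189287) = 5.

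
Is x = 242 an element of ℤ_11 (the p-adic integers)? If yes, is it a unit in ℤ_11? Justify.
x ∈ ℤ_11 but not a unit; v_11(x) = 2 > 0

ℤ_11 = {x ∈ ℚ_11 : v_11(x) ≥ 0} and ℤ_11^× = {x ∈ ℤ_11 : v_11(x) = 0}. Here v_11(242) = v_11(num) − v_11(den) = 2; compare against these criteria.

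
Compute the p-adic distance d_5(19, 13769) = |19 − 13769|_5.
d_5(19, 13769) = 1/625

Step 1 — x − y = 19 − 13769 = -13750. Step 2 — v_5(-13750) = 4 (factor: -13750 = −(5^4 · 22); the sign does not affect v_p). Step 3 — |x − y|_5 = 5^{-4} = 1/625.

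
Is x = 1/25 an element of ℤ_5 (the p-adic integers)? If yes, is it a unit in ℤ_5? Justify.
x ∉ ℤ_5 (v_5(x) = -2 < 0)

ℤ_5 = {x ∈ ℚ_5 : v_5(x) ≥ 0} and ℤ_5^× = {x ∈ ℤ_5 : v_5(x) = 0}. Here v_5(1/25) = v_5(num) − v_5(den) = -2; compare against these criteria.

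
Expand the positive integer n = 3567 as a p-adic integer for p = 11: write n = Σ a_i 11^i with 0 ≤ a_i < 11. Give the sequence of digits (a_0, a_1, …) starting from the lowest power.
(a_0, a_1, …) = (3, 5, 7, 2)

Repeated division by 11 gives the digits low-to-high: 3567 = 3 + 5·11^1 + 7·11^2 + 2·11^3. Digit sequence: (3, 5, 7, 2).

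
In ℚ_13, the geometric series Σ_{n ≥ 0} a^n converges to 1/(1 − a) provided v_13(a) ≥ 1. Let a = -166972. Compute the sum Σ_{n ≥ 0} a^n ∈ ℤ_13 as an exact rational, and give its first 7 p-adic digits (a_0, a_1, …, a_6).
Σ a^n = 1/(1 − a) = 1/166973;  first 7 digits = (1, 0, 0, 2, 7, 12, 3)

v_13(a) = 3 ≥ 1, so the series converges in ℤ_13 to 1/(1 − a) = 1/(1 − (-166972)) = 1/166973. Expand this rational in ℤ_13: compute digits iteratively via d_i = x_i mod 13, x_{i+1} = (x_i − d_i)/13. The first 7 digits are (1, 0, 0, 2, 7, 12, 3).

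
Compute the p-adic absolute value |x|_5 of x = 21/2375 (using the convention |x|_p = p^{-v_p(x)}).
|21/2375|_5 = 125

Step 1 — compute v_5(x) by factoring powers of 5 out of the numerator and denominator: v_5(21/2375) = -3. Step 2 — apply |x|_p = p^{-v_p(x)} = 5^{3} = 125.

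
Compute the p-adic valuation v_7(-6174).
v_7(-6174) = 3

v_7(n) is the largest exponent k such that 7^k divides n. Factor out: -6174 = -7^3 · 18. (Sign doesn't affect v_p.) So v_7(-6174) = 3.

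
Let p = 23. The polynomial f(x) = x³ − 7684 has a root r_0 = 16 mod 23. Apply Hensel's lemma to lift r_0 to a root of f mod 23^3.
r_2 = 9584 (mod 12167)

Hensel: r_{i+1} = r_i − f(r_i)/f′(r_i) mod 23^{i+2}, where f′(x) = 3x². Iterate:
  r_0 = 16 (mod 23)
  r_1 = 62 (mod 529)
  r_2 = 9584 (mod 12167)
Final: r = 9584 with f(r) ≡ 0 mod 23^3.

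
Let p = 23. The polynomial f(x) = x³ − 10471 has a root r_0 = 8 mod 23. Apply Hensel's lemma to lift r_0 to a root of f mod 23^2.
r_1 = 261 (mod 529)

Hensel: r_{i+1} = r_i − f(r_i)/f′(r_i) mod 23^{i+2}, where f′(x) = 3x². Iterate:
  r_0 = 8 (mod 23)
  r_1 = 261 (mod 529)
Final: r = 261 with f(r) ≡ 0 mod 23^2.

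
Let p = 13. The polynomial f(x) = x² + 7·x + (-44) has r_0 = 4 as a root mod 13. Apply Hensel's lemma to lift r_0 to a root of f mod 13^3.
r_2 = 4 (mod 2197)

Hensel: r_{i+1} = r_i − f(r_i)·(f′(r_i))^{-1} mod 13^{i+2}, f′(x) = 2x + 7. Iterate:
  r_0 = 4 (mod 13)
  r_1 = 4 (mod 169)
  r_2 = 4 (mod 2197)
Final: r = 4 satisfies f(r) ≡ 0 mod 13^3.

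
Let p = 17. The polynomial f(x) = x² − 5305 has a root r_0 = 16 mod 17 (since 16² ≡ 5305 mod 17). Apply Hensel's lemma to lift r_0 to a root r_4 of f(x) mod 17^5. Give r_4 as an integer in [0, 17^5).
r_4 = 900183 (mod 1419857)

Hensel's recurrence: r_{i+1} = r_i − f(r_i)·(f′(r_i))^{-1} mod 17^{i+2}, with f′(x) = 2x. Iterate:
  r_0 = 16 (mod 17)
  r_1 = 237 (mod 289)
  r_2 = 1104 (mod 4913)
  r_3 = 64973 (mod 83521)
  r_4 = 900183 (mod 1419857)
Final: r_4 = 900183, and one checks f(r_4) ≡ 0 mod 17^5.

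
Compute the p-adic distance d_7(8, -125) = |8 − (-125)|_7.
d_7(8, -125) = 1/7

Step 1 — x − y = 8 − (-125) = 133. Step 2 — v_7(133) = 1 (factor: 133 = (7^1 · 19); the sign does not affect v_p). Step 3 — |x − y|_7 = 7^{-1} = 1/7.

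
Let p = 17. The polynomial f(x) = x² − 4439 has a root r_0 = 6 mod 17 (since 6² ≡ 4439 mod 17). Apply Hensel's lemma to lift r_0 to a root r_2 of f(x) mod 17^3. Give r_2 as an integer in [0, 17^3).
r_2 = 1553 (mod 4913)

Hensel's recurrence: r_{i+1} = r_i − f(r_i)·(f′(r_i))^{-1} mod 17^{i+2}, with f′(x) = 2x. Iterate:
  r_0 = 6 (mod 17)
  r_1 = 108 (mod 289)
  r_2 = 1553 (mod 4913)
Final: r_2 = 1553, and one checks f(r_2) ≡ 0 mod 17^3.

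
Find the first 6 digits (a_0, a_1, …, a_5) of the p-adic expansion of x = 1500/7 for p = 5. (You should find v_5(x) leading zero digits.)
(a_0, …, a_5) = (0, 0, 0, 1, 3, 3)

v_5(1500/7) = 3, so a_0 = ... = a_2 = 0. Factor out: x = 5^3 · u with u = 12/7 a unit in ℤ_5. Expand u iteratively via a_{v+i} = u_i mod 5, u_{i+1} = (u_i − a_{v+i})/5:
  u_0 = 12/7;  a_3 = 1;  u_1 = (u_0 − 1)/5 = 1/7
  u_1 = 1/7;  a_4 = 3;  u_2 = (u_1 − 3)/5 = -4/7
  u_2 = -4/7;  a_5 = 3;  u_3 = (u_2 − 3)/5 = -5/7
Digits: (0, 0, 0, 1, 3, 3).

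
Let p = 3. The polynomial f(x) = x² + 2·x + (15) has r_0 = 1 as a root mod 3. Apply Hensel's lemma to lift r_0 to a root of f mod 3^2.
r_1 = 1 (mod 9)

Hensel: r_{i+1} = r_i − f(r_i)·(f′(r_i))^{-1} mod 3^{i+2}, f′(x) = 2x + 2. Iterate:
  r_0 = 1 (mod 3)
  r_1 = 1 (mod 9)
Final: r = 1 satisfies f(r) ≡ 0 mod 3^2.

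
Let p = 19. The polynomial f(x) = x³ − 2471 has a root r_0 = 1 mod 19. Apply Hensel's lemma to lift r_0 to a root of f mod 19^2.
r_1 = 343 (mod 361)

Hensel: r_{i+1} = r_i − f(r_i)/f′(r_i) mod 19^{i+2}, where f′(x) = 3x². Iterate:
  r_0 = 1 (mod 19)
  r_1 = 343 (mod 361)
Final: r = 343 with f(r) ≡ 0 mod 19^2.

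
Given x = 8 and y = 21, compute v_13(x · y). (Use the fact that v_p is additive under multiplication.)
v_13(168) = 0

v_p(x) = 0 (factor: 8 = 13^0 · 8); v_p(y) = 0 (factor: 21 = 13^0 · 21). Additivity: v_p(xy) = v_p(x) + v_p(y) = 0 + 0 = 0. (Direct check: xy = 168 = 13^0 · (168).)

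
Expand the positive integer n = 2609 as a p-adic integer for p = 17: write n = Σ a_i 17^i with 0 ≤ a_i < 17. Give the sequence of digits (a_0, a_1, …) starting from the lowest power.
(a_0, a_1, …) = (8, 0, 9)

Repeated division by 17 gives the digits low-to-high: 2609 = 8 + 9·17^2. Digit sequence: (8, 0, 9).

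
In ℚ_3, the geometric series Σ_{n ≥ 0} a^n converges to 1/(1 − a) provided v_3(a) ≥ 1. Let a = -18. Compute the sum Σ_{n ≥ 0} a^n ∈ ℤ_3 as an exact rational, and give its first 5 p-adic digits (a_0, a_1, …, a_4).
Σ a^n = 1/(1 − a) = 1/19;  first 5 digits = (1, 0, 1, 2, 0)

v_3(a) = 2 ≥ 1, so the series converges in ℤ_3 to 1/(1 − a) = 1/(1 − (-18)) = 1/19. Expand this rational in ℤ_3: compute digits iteratively via d_i = x_i mod 3, x_{i+1} = (x_i − d_i)/3. The first 5 digits are (1, 0, 1, 2, 0).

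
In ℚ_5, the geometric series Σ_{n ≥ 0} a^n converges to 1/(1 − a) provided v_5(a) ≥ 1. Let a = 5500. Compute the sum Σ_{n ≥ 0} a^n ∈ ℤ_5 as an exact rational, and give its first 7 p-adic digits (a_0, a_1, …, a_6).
Σ a^n = 1/(1 − a) = -1/5499;  first 7 digits = (1, 0, 0, 4, 3, 1, 1)

v_5(a) = 3 ≥ 1, so the series converges in ℤ_5 to 1/(1 − a) = 1/(1 − 5500) = -1/5499. Expand this rational in ℤ_5: compute digits iteratively via d_i = x_i mod 5, x_{i+1} = (x_i − d_i)/5. The first 7 digits are (1, 0, 0, 4, 3, 1, 1).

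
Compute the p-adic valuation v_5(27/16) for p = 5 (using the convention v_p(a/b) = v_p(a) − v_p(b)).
v_5(27/16) = 0

Factor powers of 5 from the numerator and denominator of the reduced fraction: 27 = 5^0 · 27 and 16 = 5^0 · 16. Apply v_p(a/b) = v_p(a) − v_p(b): v_5(27/16) = 0 − 0 = 0.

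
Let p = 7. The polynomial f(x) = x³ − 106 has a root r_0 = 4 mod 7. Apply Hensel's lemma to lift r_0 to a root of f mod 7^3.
r_2 = 207 (mod 343)

Hensel: r_{i+1} = r_i − f(r_i)/f′(r_i) mod 7^{i+2}, where f′(x) = 3x². Iterate:
  r_0 = 4 (mod 7)
  r_1 = 11 (mod 49)
  r_2 = 207 (mod 343)
Final: r = 207 with f(r) ≡ 0 mod 7^3.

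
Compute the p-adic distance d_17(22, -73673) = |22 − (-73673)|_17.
d_17(22, -73673) = 1/4913

Step 1 — x − y = 22 − (-73673) = 73695. Step 2 — v_17(73695) = 3 (factor: 73695 = (17^3 · 15); the sign does not affect v_p). Step 3 — |x − y|_17 = 17^{-3} = 1/4913.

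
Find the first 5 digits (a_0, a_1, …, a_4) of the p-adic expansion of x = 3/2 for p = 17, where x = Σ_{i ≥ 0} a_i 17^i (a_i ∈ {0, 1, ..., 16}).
(a_0, …, a_4) = (10, 8, 8, 8, 8)

v_17(3/2) = 0 (numerator and denominator both coprime to 17), so x ∈ ℤ_17^×. Compute digits iteratively via a_i = x_i mod 17, x_{i+1} = (x_i − a_i)/17, with x_0 = x:
  x_0 = 3/2;  a_0 = 10;  x_1 = (x_0 − 10)/17 = -1/2
  x_1 = -1/2;  a_1 = 8;  x_2 = (x_1 − 8)/17 = -1/2
  x_2 = -1/2;  a_2 = 8;  x_3 = (x_2 − 8)/17 = -1/2
  x_3 = -1/2;  a_3 = 8;  x_4 = (x_3 − 8)/17 = -1/2
  x_4 = -1/2;  a_4 = 8;  x_5 = (x_4 − 8)/17 = -1/2
Digits: (10, 8, 8, 8, 8).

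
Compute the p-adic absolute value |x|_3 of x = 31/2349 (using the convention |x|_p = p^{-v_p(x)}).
|31/2349|_3 = 81

Step 1 — compute v_3(x) by factoring powers of 3 out of the numerator and denominator: v_3(31/2349) = -4. Step 2 — apply |x|_p = p^{-v_p(x)} = 3^{4} = 81.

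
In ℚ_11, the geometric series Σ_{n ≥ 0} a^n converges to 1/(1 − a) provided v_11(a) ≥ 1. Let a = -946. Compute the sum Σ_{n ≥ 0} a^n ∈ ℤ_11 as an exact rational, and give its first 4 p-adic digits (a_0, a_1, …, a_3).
Σ a^n = 1/(1 − a) = 1/947;  first 4 digits = (1, 2, 7, 8)

v_11(a) = 1 ≥ 1, so the series converges in ℤ_11 to 1/(1 − a) = 1/(1 − (-946)) = 1/947. Expand this rational in ℤ_11: compute digits iteratively via d_i = x_i mod 11, x_{i+1} = (x_i − d_i)/11. The first 4 digits are (1, 2, 7, 8).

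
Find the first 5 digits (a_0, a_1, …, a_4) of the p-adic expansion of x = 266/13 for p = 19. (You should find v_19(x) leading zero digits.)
(a_0, …, a_4) = (0, 4, 13, 11, 14)

v_19(266/13) = 1, so a_0 = ... = a_0 = 0. Factor out: x = 19^1 · u with u = 14/13 a unit in ℤ_19. Expand u iteratively via a_{v+i} = u_i mod 19, u_{i+1} = (u_i − a_{v+i})/19:
  u_0 = 14/13;  a_1 = 4;  u_1 = (u_0 − 4)/19 = -2/13
  u_1 = -2/13;  a_2 = 13;  u_2 = (u_1 − 13)/19 = -9/13
  u_2 = -9/13;  a_3 = 11;  u_3 = (u_2 − 11)/19 = -8/13
  u_3 = -8/13;  a_4 = 14;  u_4 = (u_3 − 14)/19 = -10/13
Digits: (0, 4, 13, 11, 14).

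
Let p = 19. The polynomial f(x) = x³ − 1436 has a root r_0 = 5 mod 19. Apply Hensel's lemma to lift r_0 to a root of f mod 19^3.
r_2 = 6636 (mod 6859)

Hensel: r_{i+1} = r_i − f(r_i)/f′(r_i) mod 19^{i+2}, where f′(x) = 3x². Iterate:
  r_0 = 5 (mod 19)
  r_1 = 138 (mod 361)
  r_2 = 6636 (mod 6859)
Final: r = 6636 with f(r) ≡ 0 mod 19^3.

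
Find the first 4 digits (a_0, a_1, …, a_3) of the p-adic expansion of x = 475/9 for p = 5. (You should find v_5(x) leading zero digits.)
(a_0, …, a_3) = (0, 0, 1, 3)

v_5(475/9) = 2, so a_0 = ... = a_1 = 0. Factor out: x = 5^2 · u with u = 19/9 a unit in ℤ_5. Expand u iteratively via a_{v+i} = u_i mod 5, u_{i+1} = (u_i − a_{v+i})/5:
  u_0 = 19/9;  a_2 = 1;  u_1 = (u_0 − 1)/5 = 2/9
  u_1 = 2/9;  a_3 = 3;  u_2 = (u_1 − 3)/5 = -5/9
Digits: (0, 0, 1, 3).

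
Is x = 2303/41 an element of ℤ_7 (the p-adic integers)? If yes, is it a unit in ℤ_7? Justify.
x ∈ ℤ_7 but not a unit; v_7(x) = 2 > 0

ℤ_7 = {x ∈ ℚ_7 : v_7(x) ≥ 0} and ℤ_7^× = {x ∈ ℤ_7 : v_7(x) = 0}. Here v_7(2303/41) = v_7(num) − v_7(den) = 2; compare against these criteria.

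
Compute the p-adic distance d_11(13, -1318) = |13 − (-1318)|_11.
d_11(13, -1318) = 1/1331

Step 1 — x − y = 13 − (-1318) = 1331. Step 2 — v_11(1331) = 3 (factor: 1331 = (11^3 · 1); the sign does not affect v_p). Step 3 — |x − y|_11 = 11^{-3} = 1/1331.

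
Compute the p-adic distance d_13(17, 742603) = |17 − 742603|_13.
d_13(17, 742603) = 1/371293

Step 1 — x − y = 17 − 742603 = -742586. Step 2 — v_13(-742586) = 5 (factor: -742586 = −(13^5 · 2); the sign does not affect v_p). Step 3 — |x − y|_13 = 13^{-5} = 1/371293.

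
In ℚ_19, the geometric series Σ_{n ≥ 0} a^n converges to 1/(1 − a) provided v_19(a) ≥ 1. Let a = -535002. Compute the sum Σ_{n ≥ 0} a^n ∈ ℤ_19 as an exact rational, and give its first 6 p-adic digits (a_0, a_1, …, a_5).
Σ a^n = 1/(1 − a) = 1/535003;  first 6 digits = (1, 0, 0, 17, 14, 18)

v_19(a) = 3 ≥ 1, so the series converges in ℤ_19 to 1/(1 − a) = 1/(1 − (-535002)) = 1/535003. Expand this rational in ℤ_19: compute digits iteratively via d_i = x_i mod 19, x_{i+1} = (x_i − d_i)/19. The first 6 digits are (1, 0, 0, 17, 14, 18).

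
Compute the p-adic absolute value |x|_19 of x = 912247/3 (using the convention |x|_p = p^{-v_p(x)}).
|912247/3|_19 = 1/130321

Step 1 — compute v_19(x) by factoring powers of 19 out of the numerator and denominator: v_19(912247/3) = 4. Step 2 — apply |x|_p = p^{-v_p(x)} = 19^{-4} = 1/130321.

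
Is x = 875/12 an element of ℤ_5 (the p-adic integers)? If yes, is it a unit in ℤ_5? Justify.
x ∈ ℤ_5 but not a unit; v_5(x) = 3 > 0

ℤ_5 = {x ∈ ℚ_5 : v_5(x) ≥ 0} and ℤ_5^× = {x ∈ ℤ_5 : v_5(x) = 0}. Here v_5(875/12) = v_5(num) − v_5(den) = 3; compare against these criteria.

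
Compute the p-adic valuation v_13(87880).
v_13(87880) = 3

v_13(n) is the largest exponent k such that 13^k divides n. Factor out: 87880 = 13^3 · 40. (Sign doesn't affect v_p.) So v_13(87880) = 3.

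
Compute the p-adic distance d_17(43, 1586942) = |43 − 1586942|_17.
d_17(43, 1586942) = 1/83521

Step 1 — x − y = 43 − 1586942 = -1586899. Step 2 — v_17(-1586899) = 4 (factor: -1586899 = −(17^4 · 19); the sign does not affect v_p). Step 3 — |x − y|_17 = 17^{-4} = 1/83521.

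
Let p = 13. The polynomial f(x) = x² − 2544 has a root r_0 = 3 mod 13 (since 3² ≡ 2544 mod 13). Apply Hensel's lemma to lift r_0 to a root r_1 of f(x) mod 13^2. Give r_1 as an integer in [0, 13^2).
r_1 = 3 (mod 169)

Hensel's recurrence: r_{i+1} = r_i − f(r_i)·(f′(r_i))^{-1} mod 13^{i+2}, with f′(x) = 2x. Iterate:
  r_0 = 3 (mod 13)
  r_1 = 3 (mod 169)
Final: r_1 = 3, and one checks f(r_1) ≡ 0 mod 13^2.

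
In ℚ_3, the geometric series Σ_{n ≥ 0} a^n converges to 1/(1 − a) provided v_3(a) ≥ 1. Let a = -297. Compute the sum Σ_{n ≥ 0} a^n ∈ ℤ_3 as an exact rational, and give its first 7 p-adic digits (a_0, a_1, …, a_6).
Σ a^n = 1/(1 − a) = 1/298;  first 7 digits = (1, 0, 0, 1, 2, 1, 0)

v_3(a) = 3 ≥ 1, so the series converges in ℤ_3 to 1/(1 − a) = 1/(1 − (-297)) = 1/298. Expand this rational in ℤ_3: compute digits iteratively via d_i = x_i mod 3, x_{i+1} = (x_i − d_i)/3. The first 7 digits are (1, 0, 0, 1, 2, 1, 0).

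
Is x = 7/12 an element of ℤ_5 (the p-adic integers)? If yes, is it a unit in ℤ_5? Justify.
x ∈ ℤ_5^× (unit); v_5(x) = 0

ℤ_5 = {x ∈ ℚ_5 : v_5(x) ≥ 0} and ℤ_5^× = {x ∈ ℤ_5 : v_5(x) = 0}. Here v_5(7/12) = v_5(num) − v_5(den) = 0; compare against these criteria.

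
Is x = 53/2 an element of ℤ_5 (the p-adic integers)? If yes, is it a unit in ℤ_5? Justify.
x ∈ ℤ_5^× (unit); v_5(x) = 0

ℤ_5 = {x ∈ ℚ_5 : v_5(x) ≥ 0} and ℤ_5^× = {x ∈ ℤ_5 : v_5(x) = 0}. Here v_5(53/2) = v_5(num) − v_5(den) = 0; compare against these criteria.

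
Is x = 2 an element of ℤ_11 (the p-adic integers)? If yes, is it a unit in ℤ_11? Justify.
x ∈ ℤ_11^× (unit); v_11(x) = 0

ℤ_11 = {x ∈ ℚ_11 : v_11(x) ≥ 0} and ℤ_11^× = {x ∈ ℤ_11 : v_11(x) = 0}. Here v_11(2) = v_11(num) − v_11(den) = 0; compare against these criteria.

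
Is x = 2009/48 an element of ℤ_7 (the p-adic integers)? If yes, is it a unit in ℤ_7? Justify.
x ∈ ℤ_7 but not a unit; v_7(x) = 2 > 0

ℤ_7 = {x ∈ ℚ_7 : v_7(x) ≥ 0} and ℤ_7^× = {x ∈ ℤ_7 : v_7(x) = 0}. Here v_7(2009/48) = v_7(num) − v_7(den) = 2; compare against these criteria.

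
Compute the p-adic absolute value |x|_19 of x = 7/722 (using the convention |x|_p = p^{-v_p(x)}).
|7/722|_19 = 361

Step 1 — compute v_19(x) by factoring powers of 19 out of the numerator and denominator: v_19(7/722) = -2. Step 2 — apply |x|_p = p^{-v_p(x)} = 19^{2} = 361.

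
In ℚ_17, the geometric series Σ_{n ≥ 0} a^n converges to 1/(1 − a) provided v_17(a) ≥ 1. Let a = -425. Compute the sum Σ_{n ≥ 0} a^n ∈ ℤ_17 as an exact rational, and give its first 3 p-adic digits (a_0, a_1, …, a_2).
Σ a^n = 1/(1 − a) = 1/426;  first 3 digits = (1, 9, 11)

v_17(a) = 1 ≥ 1, so the series converges in ℤ_17 to 1/(1 − a) = 1/(1 − (-425)) = 1/426. Expand this rational in ℤ_17: compute digits iteratively via d_i = x_i mod 17, x_{i+1} = (x_i − d_i)/17. The first 3 digits are (1, 9, 11).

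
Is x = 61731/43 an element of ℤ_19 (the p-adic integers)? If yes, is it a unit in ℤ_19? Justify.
x ∈ ℤ_19 but not a unit; v_19(x) = 3 > 0

ℤ_19 = {x ∈ ℚ_19 : v_19(x) ≥ 0} and ℤ_19^× = {x ∈ ℤ_19 : v_19(x) = 0}. Here v_19(61731/43) = v_19(num) − v_19(den) = 3; compare against these criteria.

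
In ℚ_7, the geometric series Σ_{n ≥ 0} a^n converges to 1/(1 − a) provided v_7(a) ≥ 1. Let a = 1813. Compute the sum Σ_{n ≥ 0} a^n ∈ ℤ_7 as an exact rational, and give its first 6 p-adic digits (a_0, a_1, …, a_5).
Σ a^n = 1/(1 − a) = -1/1812;  first 6 digits = (1, 0, 2, 5, 4, 6)

v_7(a) = 2 ≥ 1, so the series converges in ℤ_7 to 1/(1 − a) = 1/(1 − 1813) = -1/1812. Expand this rational in ℤ_7: compute digits iteratively via d_i = x_i mod 7, x_{i+1} = (x_i − d_i)/7. The first 6 digits are (1, 0, 2, 5, 4, 6).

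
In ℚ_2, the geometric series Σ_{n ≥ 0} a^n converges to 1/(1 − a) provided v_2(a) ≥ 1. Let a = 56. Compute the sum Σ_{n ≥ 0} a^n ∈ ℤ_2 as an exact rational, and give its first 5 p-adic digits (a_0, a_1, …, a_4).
Σ a^n = 1/(1 − a) = -1/55;  first 5 digits = (1, 0, 0, 1, 1)

v_2(a) = 3 ≥ 1, so the series converges in ℤ_2 to 1/(1 − a) = 1/(1 − 56) = -1/55. Expand this rational in ℤ_2: compute digits iteratively via d_i = x_i mod 2, x_{i+1} = (x_i − d_i)/2. The first 5 digits are (1, 0, 0, 1, 1).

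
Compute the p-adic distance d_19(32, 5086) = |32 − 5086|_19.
d_19(32, 5086) = 1/361

Step 1 — x − y = 32 − 5086 = -5054. Step 2 — v_19(-5054) = 2 (factor: -5054 = −(19^2 · 14); the sign does not affect v_p). Step 3 — |x − y|_19 = 19^{-2} = 1/361.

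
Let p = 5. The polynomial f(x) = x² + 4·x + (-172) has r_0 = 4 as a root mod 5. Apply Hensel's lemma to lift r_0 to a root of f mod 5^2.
r_1 = 24 (mod 25)

Hensel: r_{i+1} = r_i − f(r_i)·(f′(r_i))^{-1} mod 5^{i+2}, f′(x) = 2x + 4. Iterate:
  r_0 = 4 (mod 5)
  r_1 = 24 (mod 25)
Final: r = 24 satisfies f(r) ≡ 0 mod 5^2.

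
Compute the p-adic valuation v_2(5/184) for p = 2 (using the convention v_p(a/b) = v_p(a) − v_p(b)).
v_2(5/184) = -3

Factor powers of 2 from the numerator and denominator of the reduced fraction: 5 = 2^0 · 5 and 184 = 2^3 · 23. Apply v_p(a/b) = v_p(a) − v_p(b): v_2(5/184) = 0 − 3 = -3.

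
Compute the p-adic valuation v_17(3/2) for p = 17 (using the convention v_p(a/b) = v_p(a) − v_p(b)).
v_17(3/2) = 0

Factor powers of 17 from the numerator and denominator of the reduced fraction: 3 = 17^0 · 3 and 2 = 17^0 · 2. Apply v_p(a/b) = v_p(a) − v_p(b): v_17(3/2) = 0 − 0 = 0.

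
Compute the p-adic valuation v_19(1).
v_19(1) = 0

v_19(n) is the largest exponent k such that 19^k divides n. Factor out: 1 = 19^0 · 1. (Sign doesn't affect v_p.) So v_19(1) = 0.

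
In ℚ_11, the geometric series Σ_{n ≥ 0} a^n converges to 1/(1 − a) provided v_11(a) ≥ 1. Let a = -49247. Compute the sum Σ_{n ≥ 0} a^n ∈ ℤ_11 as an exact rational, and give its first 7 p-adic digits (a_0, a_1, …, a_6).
Σ a^n = 1/(1 − a) = 1/49248;  first 7 digits = (1, 0, 0, 7, 7, 10, 4)

v_11(a) = 3 ≥ 1, so the series converges in ℤ_11 to 1/(1 − a) = 1/(1 − (-49247)) = 1/49248. Expand this rational in ℤ_11: compute digits iteratively via d_i = x_i mod 11, x_{i+1} = (x_i − d_i)/11. The first 7 digits are (1, 0, 0, 7, 7, 10, 4).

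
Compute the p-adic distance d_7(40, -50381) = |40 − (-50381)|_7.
d_7(40, -50381) = 1/16807

Step 1 — x − y = 40 − (-50381) = 50421. Step 2 — v_7(50421) = 5 (factor: 50421 = (7^5 · 3); the sign does not affect v_p). Step 3 — |x − y|_7 = 7^{-5} = 1/16807.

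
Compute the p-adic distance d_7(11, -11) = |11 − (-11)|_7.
d_7(11, -11) = 1

Step 1 — x − y = 11 − (-11) = 22. Step 2 — v_7(22) = 0 (factor: 22 = (7^0 · 22); the sign does not affect v_p). Step 3 — |x − y|_7 = 7^{0} = 1.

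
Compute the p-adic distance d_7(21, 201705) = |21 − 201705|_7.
d_7(21, 201705) = 1/16807

Step 1 — x − y = 21 − 201705 = -201684. Step 2 — v_7(-201684) = 5 (factor: -201684 = −(7^5 · 12); the sign does not affect v_p). Step 3 — |x − y|_7 = 7^{-5} = 1/16807.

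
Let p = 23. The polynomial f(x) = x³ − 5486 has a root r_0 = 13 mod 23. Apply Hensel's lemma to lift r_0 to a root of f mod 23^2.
r_1 = 128 (mod 529)

Hensel: r_{i+1} = r_i − f(r_i)/f′(r_i) mod 23^{i+2}, where f′(x) = 3x². Iterate:
  r_0 = 13 (mod 23)
  r_1 = 128 (mod 529)
Final: r = 128 with f(r) ≡ 0 mod 23^2.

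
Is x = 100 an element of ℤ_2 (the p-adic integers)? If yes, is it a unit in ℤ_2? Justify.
x ∈ ℤ_2 but not a unit; v_2(x) = 2 > 0

ℤ_2 = {x ∈ ℚ_2 : v_2(x) ≥ 0} and ℤ_2^× = {x ∈ ℤ_2 : v_2(x) = 0}. Here v_2(100) = v_2(num) − v_2(den) = 2; compare against these criteria.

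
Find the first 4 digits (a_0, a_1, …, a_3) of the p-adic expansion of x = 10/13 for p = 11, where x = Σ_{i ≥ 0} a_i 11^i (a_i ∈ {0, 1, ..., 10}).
(a_0, …, a_3) = (5, 3, 9, 0)

v_11(10/13) = 0 (numerator and denominator both coprime to 11), so x ∈ ℤ_11^×. Compute digits iteratively via a_i = x_i mod 11, x_{i+1} = (x_i − a_i)/11, with x_0 = x:
  x_0 = 10/13;  a_0 = 5;  x_1 = (x_0 − 5)/11 = -5/13
  x_1 = -5/13;  a_1 = 3;  x_2 = (x_1 − 3)/11 = -4/13
  x_2 = -4/13;  a_2 = 9;  x_3 = (x_2 − 9)/11 = -11/13
  x_3 = -11/13;  a_3 = 0;  x_4 = (x_3 − 0)/11 = -1/13
Digits: (5, 3, 9, 0).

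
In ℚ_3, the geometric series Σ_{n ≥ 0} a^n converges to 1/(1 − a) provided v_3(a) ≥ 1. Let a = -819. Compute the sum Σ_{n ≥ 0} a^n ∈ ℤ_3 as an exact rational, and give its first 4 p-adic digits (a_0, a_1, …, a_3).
Σ a^n = 1/(1 − a) = 1/820;  first 4 digits = (1, 0, 2, 2)

v_3(a) = 2 ≥ 1, so the series converges in ℤ_3 to 1/(1 − a) = 1/(1 − (-819)) = 1/820. Expand this rational in ℤ_3: compute digits iteratively via d_i = x_i mod 3, x_{i+1} = (x_i − d_i)/3. The first 4 digits are (1, 0, 2, 2).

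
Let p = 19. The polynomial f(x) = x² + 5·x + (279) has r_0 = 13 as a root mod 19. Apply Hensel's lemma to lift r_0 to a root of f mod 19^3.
r_2 = 3851 (mod 6859)

Hensel: r_{i+1} = r_i − f(r_i)·(f′(r_i))^{-1} mod 19^{i+2}, f′(x) = 2x + 5. Iterate:
  r_0 = 13 (mod 19)
  r_1 = 241 (mod 361)
  r_2 = 3851 (mod 6859)
Final: r = 3851 satisfies f(r) ≡ 0 mod 19^3.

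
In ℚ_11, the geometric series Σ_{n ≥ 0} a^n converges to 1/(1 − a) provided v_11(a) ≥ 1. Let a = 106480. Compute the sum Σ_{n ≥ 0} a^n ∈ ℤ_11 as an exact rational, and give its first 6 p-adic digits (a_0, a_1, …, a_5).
Σ a^n = 1/(1 − a) = -1/106479;  first 6 digits = (1, 0, 0, 3, 7, 0)

v_11(a) = 3 ≥ 1, so the series converges in ℤ_11 to 1/(1 − a) = 1/(1 − 106480) = -1/106479. Expand this rational in ℤ_11: compute digits iteratively via d_i = x_i mod 11, x_{i+1} = (x_i − d_i)/11. The first 6 digits are (1, 0, 0, 3, 7, 0).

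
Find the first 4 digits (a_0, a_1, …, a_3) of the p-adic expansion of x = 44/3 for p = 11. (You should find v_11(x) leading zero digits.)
(a_0, …, a_3) = (0, 5, 7, 3)

v_11(44/3) = 1, so a_0 = ... = a_0 = 0. Factor out: x = 11^1 · u with u = 4/3 a unit in ℤ_11. Expand u iteratively via a_{v+i} = u_i mod 11, u_{i+1} = (u_i − a_{v+i})/11:
  u_0 = 4/3;  a_1 = 5;  u_1 = (u_0 − 5)/11 = -1/3
  u_1 = -1/3;  a_2 = 7;  u_2 = (u_1 − 7)/11 = -2/3
  u_2 = -2/3;  a_3 = 3;  u_3 = (u_2 − 3)/11 = -1/3
Digits: (0, 5, 7, 3).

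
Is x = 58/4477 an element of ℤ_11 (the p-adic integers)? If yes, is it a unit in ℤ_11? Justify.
x ∉ ℤ_11 (v_11(x) = -2 < 0)

ℤ_11 = {x ∈ ℚ_11 : v_11(x) ≥ 0} and ℤ_11^× = {x ∈ ℤ_11 : v_11(x) = 0}. Here v_11(58/4477) = v_11(num) − v_11(den) = -2; compare against these criteria.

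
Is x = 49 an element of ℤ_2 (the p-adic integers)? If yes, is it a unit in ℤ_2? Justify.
x ∈ ℤ_2^× (unit); v_2(x) = 0

ℤ_2 = {x ∈ ℚ_2 : v_2(x) ≥ 0} and ℤ_2^× = {x ∈ ℤ_2 : v_2(x) = 0}. Here v_2(49) = v_2(num) − v_2(den) = 0; compare against these criteria.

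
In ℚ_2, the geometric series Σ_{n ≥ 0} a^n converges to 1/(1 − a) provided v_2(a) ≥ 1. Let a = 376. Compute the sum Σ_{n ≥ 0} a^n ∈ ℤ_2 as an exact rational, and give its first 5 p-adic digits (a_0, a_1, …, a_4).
Σ a^n = 1/(1 − a) = -1/375;  first 5 digits = (1, 0, 0, 1, 1)

v_2(a) = 3 ≥ 1, so the series converges in ℤ_2 to 1/(1 − a) = 1/(1 − 376) = -1/375. Expand this rational in ℤ_2: compute digits iteratively via d_i = x_i mod 2, x_{i+1} = (x_i − d_i)/2. The first 5 digits are (1, 0, 0, 1, 1).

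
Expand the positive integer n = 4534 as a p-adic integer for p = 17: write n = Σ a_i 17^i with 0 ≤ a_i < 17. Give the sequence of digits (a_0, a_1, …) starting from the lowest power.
(a_0, a_1, …) = (12, 11, 15)

Repeated division by 17 gives the digits low-to-high: 4534 = 12 + 11·17^1 + 15·17^2. Digit sequence: (12, 11, 15).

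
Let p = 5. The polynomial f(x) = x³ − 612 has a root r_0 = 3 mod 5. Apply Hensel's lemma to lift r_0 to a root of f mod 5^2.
r_1 = 8 (mod 25)

Hensel: r_{i+1} = r_i − f(r_i)/f′(r_i) mod 5^{i+2}, where f′(x) = 3x². Iterate:
  r_0 = 3 (mod 5)
  r_1 = 8 (mod 25)
Final: r = 8 with f(r) ≡ 0 mod 5^2.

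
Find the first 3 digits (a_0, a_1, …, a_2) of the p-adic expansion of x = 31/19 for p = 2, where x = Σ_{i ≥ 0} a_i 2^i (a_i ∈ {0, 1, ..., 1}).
(a_0, …, a_2) = (1, 0, 1)

v_2(31/19) = 0 (numerator and denominator both coprime to 2), so x ∈ ℤ_2^×. Compute digits iteratively via a_i = x_i mod 2, x_{i+1} = (x_i − a_i)/2, with x_0 = x:
  x_0 = 31/19;  a_0 = 1;  x_1 = (x_0 − 1)/2 = 6/19
  x_1 = 6/19;  a_1 = 0;  x_2 = (x_1 − 0)/2 = 3/19
  x_2 = 3/19;  a_2 = 1;  x_3 = (x_2 − 1)/2 = -8/19
Digits: (1, 0, 1).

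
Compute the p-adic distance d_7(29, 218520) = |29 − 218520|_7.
d_7(29, 218520) = 1/16807

Step 1 — x − y = 29 − 218520 = -218491. Step 2 — v_7(-218491) = 5 (factor: -218491 = −(7^5 · 13); the sign does not affect v_p). Step 3 — |x − y|_7 = 7^{-5} = 1/16807.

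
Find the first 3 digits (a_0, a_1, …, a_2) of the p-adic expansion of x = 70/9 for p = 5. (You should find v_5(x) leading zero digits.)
(a_0, …, a_2) = (0, 1, 4)

v_5(70/9) = 1, so a_0 = ... = a_0 = 0. Factor out: x = 5^1 · u with u = 14/9 a unit in ℤ_5. Expand u iteratively via a_{v+i} = u_i mod 5, u_{i+1} = (u_i − a_{v+i})/5:
  u_0 = 14/9;  a_1 = 1;  u_1 = (u_0 − 1)/5 = 1/9
  u_1 = 1/9;  a_2 = 4;  u_2 = (u_1 − 4)/5 = -7/9
Digits: (0, 1, 4).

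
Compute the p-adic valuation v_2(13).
v_2(13) = 0

v_2(n) is the largest exponent k such that 2^k divides n. Factor out: 13 = 2^0 · 13. (Sign doesn't affect v_p.) So v_2(13) = 0.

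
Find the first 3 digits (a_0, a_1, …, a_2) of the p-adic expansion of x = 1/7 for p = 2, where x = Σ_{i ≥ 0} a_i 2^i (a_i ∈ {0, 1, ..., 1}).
(a_0, …, a_2) = (1, 1, 1)

v_2(1/7) = 0 (numerator and denominator both coprime to 2), so x ∈ ℤ_2^×. Compute digits iteratively via a_i = x_i mod 2, x_{i+1} = (x_i − a_i)/2, with x_0 = x:
  x_0 = 1/7;  a_0 = 1;  x_1 = (x_0 − 1)/2 = -3/7
  x_1 = -3/7;  a_1 = 1;  x_2 = (x_1 − 1)/2 = -5/7
  x_2 = -5/7;  a_2 = 1;  x_3 = (x_2 − 1)/2 = -6/7
Digits: (1, 1, 1).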